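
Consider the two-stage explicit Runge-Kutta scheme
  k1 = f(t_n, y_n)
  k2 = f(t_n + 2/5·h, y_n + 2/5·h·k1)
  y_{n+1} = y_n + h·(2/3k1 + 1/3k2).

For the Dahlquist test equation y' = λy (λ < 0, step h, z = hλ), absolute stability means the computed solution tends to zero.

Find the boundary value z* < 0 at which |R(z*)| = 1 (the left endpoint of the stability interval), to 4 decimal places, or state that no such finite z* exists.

left endpoint -7.5000.

With y'=λy (z=hλ):
  k1=λy_n ⇒ h·k1=z·y_n;  k2=λ(1+2/5z)y_n ⇒ h·k2=z(1+2/5z)y_n
  y_{n+1}/y_n = 1 + 2/3z + 1/3z(1+2/5z) = 1 + z + 2/15z²
  Hence R(z) = 1 + z + 2/15z².

Need |R(x)|<1, x<0.
x=-0.37: |R|=0.6483
R=1: x+2/15x²=0 ⇒ x=−15/2=-7.5000; min R=1−1/(4·2/15)=-0.8750>−1
Confirm numerically:
  x=-5.209: |R|=0.59118 <1
  x=-4.339: |R|=0.82874 <1
  x=-3.687: |R|=0.87447 <1
  x=-7.811: |R|=1.32390 >1
  x=-7.603: |R|=1.10441 >1
Stable set (-7.5000, 0).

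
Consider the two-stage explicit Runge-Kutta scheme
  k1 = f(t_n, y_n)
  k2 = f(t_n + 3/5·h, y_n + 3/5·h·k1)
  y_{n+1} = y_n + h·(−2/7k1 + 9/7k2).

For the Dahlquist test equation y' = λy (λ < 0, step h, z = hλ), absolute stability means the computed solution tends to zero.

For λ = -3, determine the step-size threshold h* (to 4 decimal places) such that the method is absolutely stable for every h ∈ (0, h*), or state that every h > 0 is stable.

On y'=λy, z=hλ:
  k1=λy_n ⇒ h·k1=z·y_n;  k2=λ(1+3/5z)y_n ⇒ h·k2=z(1+3/5z)y_n
  y_{n+1}/y_n = 1 − 2/7z + 9/7z(1+3/5z) = 1 + z + 27/35z²
  R(z) = 1 + z + 27/35z².

Find x<0 with |R(x)|<1.
x=-1.5: |R|=1.2357
R=1: x+27/35x²=0 ⇒ x=−35/27=-1.2963; min R=1−1/(4·27/35)=0.6759>−1
Confirm numerically:
  x=-1.202: |R|=0.91256 <1
  x=-1.099: |R|=0.83273 <1
  x=-0.860: |R|=0.71055 <1
  x=-1.825: |R|=1.74434 >1
  x=-1.693: |R|=1.51811 >1
  x=-1.343: |R|=1.04839 >1
So |R|<1 on (-1.2963, 0).

(-1.2963,0); λ=-3 ⇒ h* = (35/27)/3 = 0.4321.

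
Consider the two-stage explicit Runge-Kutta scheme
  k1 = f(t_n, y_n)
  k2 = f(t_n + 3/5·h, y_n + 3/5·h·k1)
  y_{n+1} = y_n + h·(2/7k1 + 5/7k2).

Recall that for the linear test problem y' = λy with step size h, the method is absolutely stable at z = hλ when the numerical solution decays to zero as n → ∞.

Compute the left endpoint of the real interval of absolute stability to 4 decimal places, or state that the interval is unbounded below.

Test eqn y'=λy, z=hλ:
  k1=λy_n ⇒ h·k1=z·y_n;  k2=λ(1+3/5z)y_n ⇒ h·k2=z(1+3/5z)y_n
  y_{n+1}/y_n = 1 + 2/7z + 5/7z(1+3/5z) = 1 + z + 3/7z²
  R(z) = 1 + z + 3/7z².

Solve |R(x)|<1 on ℝ⁻.
x=-1.2: |R|=0.4171
R=1: x+3/7x²=0 ⇒ x=−7/3=-2.3333; min R=1−1/(4·3/7)=0.4167>−1
Confirm numerically:
  x=-1.558: |R|=0.48230 <1
  x=-1.480: |R|=0.45874 <1
  x=-1.014: |R|=0.42666 <1
  x=-2.891: |R|=1.69095 >1
  x=-2.605: |R|=1.30330 >1
So |R|<1 on (-2.3333, 0).

z* = -2.3333.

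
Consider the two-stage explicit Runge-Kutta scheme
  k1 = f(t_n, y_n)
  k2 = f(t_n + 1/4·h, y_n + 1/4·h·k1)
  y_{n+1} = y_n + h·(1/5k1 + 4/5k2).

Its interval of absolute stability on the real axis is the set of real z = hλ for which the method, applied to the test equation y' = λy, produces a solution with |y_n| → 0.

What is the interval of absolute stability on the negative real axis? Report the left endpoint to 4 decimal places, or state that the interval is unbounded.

(-5.0000, 0).

Set f=λy, z=hλ:
  k1=λy_n ⇒ h·k1=z·y_n;  k2=λ(1+1/4z)y_n ⇒ h·k2=z(1+1/4z)y_n
  y_{n+1}/y_n = 1 + 1/5z + 4/5z(1+1/4z) = 1 + z + 1/5z²
  R(z) = 1 + z + 1/5z².

Find x<0 with |R(x)|<1.
x=-1.25: |R|=0.0625
R=1: x+1/5x²=0 ⇒ x=−5=-5.0000; min R=1−1/(4·1/5)=-0.2500>−1
Confirm numerically:
  x=-3.557: |R|=0.02655 <1
  x=-3.522: |R|=0.04110 <1
  x=-2.693: |R|=0.24255 <1
  x=-5.291: |R|=1.30794 >1
  x=-5.113: |R|=1.11555 >1
So |R|<1 on (-5.0000, 0).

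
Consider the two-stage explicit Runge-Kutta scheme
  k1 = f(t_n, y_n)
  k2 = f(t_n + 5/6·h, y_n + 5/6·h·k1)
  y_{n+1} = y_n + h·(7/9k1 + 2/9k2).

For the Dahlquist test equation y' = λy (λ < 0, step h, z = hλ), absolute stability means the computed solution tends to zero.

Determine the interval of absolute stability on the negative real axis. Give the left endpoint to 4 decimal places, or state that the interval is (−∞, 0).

(-5.4000, 0).

With y'=λy (z=hλ):
  k1=λy_n ⇒ h·k1=z·y_n;  k2=λ(1+5/6z)y_n ⇒ h·k2=z(1+5/6z)y_n
  y_{n+1}/y_n = 1 + 7/9z + 2/9z(1+5/6z) = 1 + z + 5/27z²
  R(z) = 1 + z + 5/27z².

Solve |R(x)|<1 on ℝ⁻.
x=-0.56: |R|=0.4981
R=1: x+5/27x²=0 ⇒ x=−27/5=-5.4000; min R=1−1/(4·5/27)=-0.3500>−1
Confirm numerically:
  x=-4.654: |R|=0.35706 <1
  x=-4.634: |R|=0.34266 <1
  x=-3.096: |R|=0.32096 <1
  x=-5.953: |R|=1.60963 >1
  x=-5.534: |R|=1.13733 >1
  x=-5.456: |R|=1.05658 >1
Stable set (-5.4000, 0).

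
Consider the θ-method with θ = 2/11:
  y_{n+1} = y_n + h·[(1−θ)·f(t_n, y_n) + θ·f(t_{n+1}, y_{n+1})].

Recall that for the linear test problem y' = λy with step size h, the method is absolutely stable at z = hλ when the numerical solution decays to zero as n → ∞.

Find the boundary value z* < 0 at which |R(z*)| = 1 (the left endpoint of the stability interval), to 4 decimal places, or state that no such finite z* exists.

With y'=λy (z=hλ):
  y_{n+1} = y_n + z·[9/11·y_n + 2/11·y_{n+1}] ⇒ (1 − 2/11z)y_{n+1} = (1 + 9/11z)y_n
  so R(z) = (1 + 9/11z)/(1 − 2/11z).

Solve |R(x)|<1 on ℝ⁻.
x=-1.53: |R|=0.1970
R=−1: 1+9/11x = −1+2/11x ⇒ -7/11x=2 ⇒ x=2/(-7/11)=-3.1429
Confirm numerically:
  x=-2.908: |R|=0.90224 <1
  x=-2.322: |R|=0.63270 <1
  x=-1.972: |R|=0.45155 <1
  x=-1.467: |R|=0.15810 <1
  x=-3.618: |R|=1.18239 >1
  x=-3.569: |R|=1.16446 >1
  x=-3.246: |R|=1.04128 >1
Stable set (-3.1429, 0).

z* = -3.1429.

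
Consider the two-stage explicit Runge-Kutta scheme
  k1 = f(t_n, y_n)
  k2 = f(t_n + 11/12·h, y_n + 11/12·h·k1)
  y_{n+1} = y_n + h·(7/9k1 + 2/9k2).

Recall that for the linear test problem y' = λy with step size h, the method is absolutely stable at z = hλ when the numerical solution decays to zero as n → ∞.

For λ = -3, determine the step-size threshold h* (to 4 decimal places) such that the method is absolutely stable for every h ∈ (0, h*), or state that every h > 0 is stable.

(-4.9091,0); λ=-3 ⇒ h* = (54/11)/3 = 1.6364.

Test eqn y'=λy, z=hλ:
  k1=λy_n ⇒ h·k1=z·y_n;  k2=λ(1+11/12z)y_n ⇒ h·k2=z(1+11/12z)y_n
  y_{n+1}/y_n = 1 + 7/9z + 2/9z(1+11/12z) = 1 + z + 11/54z²
  R(z) = 1 + z + 11/54z².

Solve |R(x)|<1 on ℝ⁻.
x=-0.64: |R|=0.4434
R=1: x+11/54x²=0 ⇒ x=−54/11=-4.9091; min R=1−1/(4·11/54)=-0.2273>−1
Confirm numerically:
  x=-3.895: |R|=0.19539 <1
  x=-3.327: |R|=0.07222 <1
  x=-2.088: |R|=0.19990 <1
  x=-5.484: |R|=1.64224 >1
  x=-5.116: |R|=1.21563 >1
So |R|<1 on (-4.9091, 0).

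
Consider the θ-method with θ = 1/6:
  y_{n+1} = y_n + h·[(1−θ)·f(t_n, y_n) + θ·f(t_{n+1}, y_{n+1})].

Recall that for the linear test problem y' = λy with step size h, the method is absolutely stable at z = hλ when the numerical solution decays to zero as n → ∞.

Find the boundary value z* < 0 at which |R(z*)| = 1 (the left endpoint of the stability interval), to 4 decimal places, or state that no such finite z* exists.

z* = -3.0000.

With y'=λy (z=hλ):
  y_{n+1} = y_n + z·[5/6·y_n + 1/6·y_{n+1}] ⇒ (1 − 1/6z)y_{n+1} = (1 + 5/6z)y_n
  Hence R(z) = (1 + 5/6z)/(1 − 1/6z).

Boundary: |R(x)|=1, x<0.
x=-1.43: |R|=0.1548
R=−1: 1+5/6x = −1+1/6x ⇒ -2/3x=2 ⇒ x=2/(-2/3)=-3.0000
Confirm numerically:
  x=-2.945: |R|=0.97541 <1
  x=-2.873: |R|=0.94275 <1
  x=-2.560: |R|=0.79439 <1
  x=-3.411: |R|=1.17469 >1
  x=-3.052: |R|=1.02298 >1
Interval (-3.0000, 0).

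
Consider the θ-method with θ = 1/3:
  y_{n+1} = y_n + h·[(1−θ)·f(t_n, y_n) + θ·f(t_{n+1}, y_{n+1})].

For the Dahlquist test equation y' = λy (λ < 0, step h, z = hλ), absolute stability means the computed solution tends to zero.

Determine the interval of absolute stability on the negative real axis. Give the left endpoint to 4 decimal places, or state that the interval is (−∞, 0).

Test eqn y'=λy, z=hλ:
  y_{n+1} = y_n + z·[2/3·y_n + 1/3·y_{n+1}] ⇒ (1 − 1/3z)y_{n+1} = (1 + 2/3z)y_n
  ⇒ R(z) = (1 + 2/3z)/(1 − 1/3z).

Solve |R(x)|<1 on ℝ⁻.
x=-0.95: |R|=0.2785
R=−1: 1+2/3x = −1+1/3x ⇒ -1/3x=2 ⇒ x=2/(-1/3)=-6.0000
Confirm numerically:
  x=-5.078: |R|=0.88586 <1
  x=-4.517: |R|=0.80271 <1
  x=-3.250: |R|=0.56000 <1
  x=-2.676: |R|=0.41438 <1
  x=-6.576: |R|=1.06015 >1
  x=-6.192: |R|=1.02089 >1
Stable set (-6.0000, 0).

z∈(-6.0000,0).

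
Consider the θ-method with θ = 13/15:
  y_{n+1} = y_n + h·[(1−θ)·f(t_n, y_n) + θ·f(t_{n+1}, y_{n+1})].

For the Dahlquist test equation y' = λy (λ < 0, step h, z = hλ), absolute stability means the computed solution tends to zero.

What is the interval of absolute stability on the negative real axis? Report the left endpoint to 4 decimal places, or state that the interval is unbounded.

Test eqn y'=λy, z=hλ:
  y_{n+1} = y_n + z·[2/15·y_n + 13/15·y_{n+1}] ⇒ (1 − 13/15z)y_{n+1} = (1 + 2/15z)y_n
  Hence R(z) = (1 + 2/15z)/(1 − 13/15z).

Solve |R(x)|<1 on ℝ⁻.
x=-1.72: |R|=0.3094
x=-2: |R|=0.2683
x=-10: |R|=0.0345
x=-100: |R|=0.1407
θ=13/15≥1/2 ⇒ |1+2/15x|<|1−13/15x| ∀x<0 ⇒ stable on all of ℝ⁻.

interval (−∞, 0).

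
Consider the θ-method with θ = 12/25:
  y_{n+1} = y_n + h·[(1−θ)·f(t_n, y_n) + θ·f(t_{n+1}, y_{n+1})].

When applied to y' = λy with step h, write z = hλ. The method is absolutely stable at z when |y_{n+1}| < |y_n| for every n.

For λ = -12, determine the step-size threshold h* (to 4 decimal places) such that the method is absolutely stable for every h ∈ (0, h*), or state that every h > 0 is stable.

(-50.0000,0); λ=-12 ⇒ h* = (50)/12 = 4.1667.

On y'=λy, z=hλ:
  y_{n+1} = y_n + z·[13/25·y_n + 12/25·y_{n+1}] ⇒ (1 − 12/25z)y_{n+1} = (1 + 13/25z)y_n
  R(z) = (1 + 13/25z)/(1 − 12/25z).

Need |R(x)|<1, x<0.
x=-1.25: |R|=0.2187
R=−1: 1+13/25x = −1+12/25x ⇒ -1/25x=2 ⇒ x=2/(-1/25)=-50.0000
Confirm numerically:
  x=-46.606: |R|=0.99419 <1
  x=-29.632: |R|=0.94648 <1
  x=-24.457: |R|=0.91980 <1
  x=-50.467: |R|=1.00074 >1
  x=-50.104: |R|=1.00017 >1
Stable set (-50.0000, 0).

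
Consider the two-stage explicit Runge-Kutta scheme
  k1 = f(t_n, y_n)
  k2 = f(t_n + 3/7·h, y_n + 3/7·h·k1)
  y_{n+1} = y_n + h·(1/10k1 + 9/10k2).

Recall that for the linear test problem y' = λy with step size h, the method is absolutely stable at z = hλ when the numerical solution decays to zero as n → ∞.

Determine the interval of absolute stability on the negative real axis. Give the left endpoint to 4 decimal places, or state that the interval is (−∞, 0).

(-2.5926, 0).

Set f=λy, z=hλ:
  k1=λy_n ⇒ h·k1=z·y_n;  k2=λ(1+3/7z)y_n ⇒ h·k2=z(1+3/7z)y_n
  y_{n+1}/y_n = 1 + 1/10z + 9/10z(1+3/7z) = 1 + z + 27/70z²
  R(z) = 1 + z + 27/70z².

Boundary: |R(x)|=1, x<0.
x=-0.46: |R|=0.6216
R=1: x+27/70x²=0 ⇒ x=−70/27=-2.5926; min R=1−1/(4·27/70)=0.3519>−1
Confirm numerically:
  x=-1.975: |R|=0.52953 <1
  x=-1.749: |R|=0.43090 <1
  x=-1.544: |R|=0.37552 <1
  x=-2.936: |R|=1.38889 >1
  x=-2.874: |R|=1.31195 >1
  x=-2.671: |R|=1.08078 >1
So |R|<1 on (-2.5926, 0).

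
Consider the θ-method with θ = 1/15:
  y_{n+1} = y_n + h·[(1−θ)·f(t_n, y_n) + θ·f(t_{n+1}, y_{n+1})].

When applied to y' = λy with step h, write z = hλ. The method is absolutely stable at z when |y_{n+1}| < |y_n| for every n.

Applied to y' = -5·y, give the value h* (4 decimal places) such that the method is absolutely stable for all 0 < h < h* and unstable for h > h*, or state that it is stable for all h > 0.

(-2.3077,0); λ=-5 ⇒ h* = (30/13)/5 = 0.4615.

Set f=λy, z=hλ:
  y_{n+1} = y_n + z·[14/15·y_n + 1/15·y_{n+1}] ⇒ (1 − 1/15z)y_{n+1} = (1 + 14/15z)y_n
  ⇒ R(z) = (1 + 14/15z)/(1 − 1/15z).

Boundary: |R(x)|=1, x<0.
x=-1.54: |R|=0.3966
R=−1: 1+14/15x = −1+1/15x ⇒ -13/15x=2 ⇒ x=2/(-13/15)=-2.3077
Confirm numerically:
  x=-2.132: |R|=0.86668 <1
  x=-1.833: |R|=0.63340 <1
  x=-1.336: |R|=0.22674 <1
  x=-2.645: |R|=1.24851 >1
  x=-2.453: |R|=1.10823 >1
  x=-2.340: |R|=1.02422 >1
Stable set (-2.3077, 0).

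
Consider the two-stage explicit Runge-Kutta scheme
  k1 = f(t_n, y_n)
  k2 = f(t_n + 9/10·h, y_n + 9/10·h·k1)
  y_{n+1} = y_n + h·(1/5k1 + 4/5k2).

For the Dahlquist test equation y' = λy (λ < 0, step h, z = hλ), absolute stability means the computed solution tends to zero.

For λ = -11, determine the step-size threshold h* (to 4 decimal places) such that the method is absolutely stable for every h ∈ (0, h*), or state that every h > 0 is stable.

With y'=λy (z=hλ):
  k1=λy_n ⇒ h·k1=z·y_n;  k2=λ(1+9/10z)y_n ⇒ h·k2=z(1+9/10z)y_n
  y_{n+1}/y_n = 1 + 1/5z + 4/5z(1+9/10z) = 1 + z + 18/25z²
  R(z) = 1 + z + 18/25z².

Boundary: |R(x)|=1, x<0.
x=-1.16: |R|=0.8088
R=1: x+18/25x²=0 ⇒ x=−25/18=-1.3889; min R=1−1/(4·18/25)=0.6528>−1
Confirm numerically:
  x=-1.227: |R|=0.85698 <1
  x=-1.144: |R|=0.79829 <1
  x=-0.692: |R|=0.65278 <1
  x=-1.961: |R|=1.80778 >1
  x=-1.926: |R|=1.74482 >1
  x=-1.431: |R|=1.04339 >1
Interval (-1.3889, 0).

(-1.3889,0); λ=-11 ⇒ h* = (25/18)/11 = 0.1263.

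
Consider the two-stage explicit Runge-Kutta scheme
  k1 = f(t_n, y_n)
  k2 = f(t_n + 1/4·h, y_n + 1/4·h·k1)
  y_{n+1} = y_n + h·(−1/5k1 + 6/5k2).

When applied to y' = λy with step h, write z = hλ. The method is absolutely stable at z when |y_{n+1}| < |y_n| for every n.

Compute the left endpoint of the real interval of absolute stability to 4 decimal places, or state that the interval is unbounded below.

z* = -3.3333.

Test eqn y'=λy, z=hλ:
  k1=λy_n ⇒ h·k1=z·y_n;  k2=λ(1+1/4z)y_n ⇒ h·k2=z(1+1/4z)y_n
  y_{n+1}/y_n = 1 − 1/5z + 6/5z(1+1/4z) = 1 + z + 3/10z²
  Hence R(z) = 1 + z + 3/10z².

Solve |R(x)|<1 on ℝ⁻.
x=-1.17: |R|=0.2407
R=1: x+3/10x²=0 ⇒ x=−10/3=-3.3333; min R=1−1/(4·3/10)=0.1667>−1
Confirm numerically:
  x=-2.663: |R|=0.46447 <1
  x=-1.822: |R|=0.17391 <1
  x=-1.791: |R|=0.17130 <1
  x=-1.470: |R|=0.17827 <1
  x=-3.870: |R|=1.62307 >1
  x=-3.696: |R|=1.40212 >1
Stable set (-3.3333, 0).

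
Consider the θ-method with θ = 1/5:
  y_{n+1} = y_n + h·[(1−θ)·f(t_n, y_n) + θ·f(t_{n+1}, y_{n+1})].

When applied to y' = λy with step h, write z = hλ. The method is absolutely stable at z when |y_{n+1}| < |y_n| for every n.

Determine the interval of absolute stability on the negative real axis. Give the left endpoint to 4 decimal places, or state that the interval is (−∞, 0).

With y'=λy (z=hλ):
  y_{n+1} = y_n + z·[4/5·y_n + 1/5·y_{n+1}] ⇒ (1 − 1/5z)y_{n+1} = (1 + 4/5z)y_n
  Hence R(z) = (1 + 4/5z)/(1 − 1/5z).

Solve |R(x)|<1 on ℝ⁻.
x=-1.39: |R|=0.0876
R=−1: 1+4/5x = −1+1/5x ⇒ -3/5x=2 ⇒ x=2/(-3/5)=-3.3333
Confirm numerically:
  x=-2.013: |R|=0.43519 <1
  x=-1.835: |R|=0.34236 <1
  x=-1.415: |R|=0.10288 <1
  x=-3.831: |R|=1.16906 >1
  x=-3.655: |R|=1.11150 >1
Interval (-3.3333, 0).

(-3.3333, 0).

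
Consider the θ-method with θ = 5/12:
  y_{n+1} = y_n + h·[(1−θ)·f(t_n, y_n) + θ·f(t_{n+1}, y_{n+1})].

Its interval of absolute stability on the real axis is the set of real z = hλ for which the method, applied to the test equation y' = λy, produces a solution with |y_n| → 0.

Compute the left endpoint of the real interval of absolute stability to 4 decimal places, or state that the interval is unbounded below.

z* = -12.0000.

Test eqn y'=λy, z=hλ:
  y_{n+1} = y_n + z·[7/12·y_n + 5/12·y_{n+1}] ⇒ (1 − 5/12z)y_{n+1} = (1 + 7/12z)y_n
  Hence R(z) = (1 + 7/12z)/(1 − 5/12z).

Boundary: |R(x)|=1, x<0.
x=-1.66: |R|=0.0187
R=−1: 1+7/12x = −1+5/12x ⇒ -1/6x=2 ⇒ x=2/(-1/6)=-12.0000
Confirm numerically:
  x=-7.587: |R|=0.82325 <1
  x=-6.826: |R|=0.77568 <1
  x=-6.327: |R|=0.73998 <1
  x=-5.095: |R|=0.63149 <1
  x=-12.600: |R|=1.01600 >1
  x=-12.522: |R|=1.01399 >1
  x=-12.198: |R|=1.00543 >1
So |R|<1 on (-12.0000, 0).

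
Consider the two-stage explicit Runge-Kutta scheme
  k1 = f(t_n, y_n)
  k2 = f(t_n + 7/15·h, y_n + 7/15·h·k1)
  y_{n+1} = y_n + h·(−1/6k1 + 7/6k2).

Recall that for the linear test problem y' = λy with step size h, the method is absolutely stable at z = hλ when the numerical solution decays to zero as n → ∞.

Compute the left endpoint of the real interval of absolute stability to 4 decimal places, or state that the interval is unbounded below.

left endpoint -1.8367.

With y'=λy (z=hλ):
  k1=λy_n ⇒ h·k1=z·y_n;  k2=λ(1+7/15z)y_n ⇒ h·k2=z(1+7/15z)y_n
  y_{n+1}/y_n = 1 − 1/6z + 7/6z(1+7/15z) = 1 + z + 49/90z²
  so R(z) = 1 + z + 49/90z².

Need |R(x)|<1, x<0.
x=-1.73: |R|=0.8995
R=1: x+49/90x²=0 ⇒ x=−90/49=-1.8367; min R=1−1/(4·49/90)=0.5408>−1
Confirm numerically:
  x=-1.448: |R|=0.69354 <1
  x=-1.275: |R|=0.61006 <1
  x=-1.265: |R|=0.60623 <1
  x=-2.321: |R|=1.61194 >1
  x=-2.215: |R|=1.45617 >1
  x=-2.096: |R|=1.29586 >1
Interval (-1.8367, 0).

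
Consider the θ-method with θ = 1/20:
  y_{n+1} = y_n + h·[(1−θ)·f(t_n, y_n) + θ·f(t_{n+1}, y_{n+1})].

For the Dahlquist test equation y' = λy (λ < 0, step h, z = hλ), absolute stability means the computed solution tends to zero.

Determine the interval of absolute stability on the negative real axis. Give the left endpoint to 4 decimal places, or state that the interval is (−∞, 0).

On y'=λy, z=hλ:
  y_{n+1} = y_n + z·[19/20·y_n + 1/20·y_{n+1}] ⇒ (1 − 1/20z)y_{n+1} = (1 + 19/20z)y_n
  so R(z) = (1 + 19/20z)/(1 − 1/20z).

Need |R(x)|<1, x<0.
x=-1.74: |R|=0.6007
R=−1: 1+19/20x = −1+1/20x ⇒ -9/10x=2 ⇒ x=2/(-9/10)=-2.2222
Confirm numerically:
  x=-1.684: |R|=0.55322 <1
  x=-1.340: |R|=0.25586 <1
  x=-1.301: |R|=0.22154 <1
  x=-2.724: |R|=1.39747 >1
  x=-2.659: |R|=1.34697 >1
Interval (-2.2222, 0).

z∈(-2.2222,0).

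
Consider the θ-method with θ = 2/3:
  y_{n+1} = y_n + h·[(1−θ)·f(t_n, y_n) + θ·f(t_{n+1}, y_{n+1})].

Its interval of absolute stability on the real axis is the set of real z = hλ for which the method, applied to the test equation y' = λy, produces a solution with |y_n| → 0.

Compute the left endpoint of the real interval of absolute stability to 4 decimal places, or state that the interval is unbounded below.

(−∞, 0) — no finite endpoint.

With y'=λy (z=hλ):
  y_{n+1} = y_n + z·[1/3·y_n + 2/3·y_{n+1}] ⇒ (1 − 2/3z)y_{n+1} = (1 + 1/3z)y_n
  Hence R(z) = (1 + 1/3z)/(1 − 2/3z).

Boundary: |R(x)|=1, x<0.
x=-1.66: |R|=0.2120
x=-2: |R|=0.1429
x=-10: |R|=0.3043
x=-100: |R|=0.4778
θ=2/3≥1/2 ⇒ |1+1/3x|<|1−2/3x| ∀x<0 ⇒ interval (−∞,0).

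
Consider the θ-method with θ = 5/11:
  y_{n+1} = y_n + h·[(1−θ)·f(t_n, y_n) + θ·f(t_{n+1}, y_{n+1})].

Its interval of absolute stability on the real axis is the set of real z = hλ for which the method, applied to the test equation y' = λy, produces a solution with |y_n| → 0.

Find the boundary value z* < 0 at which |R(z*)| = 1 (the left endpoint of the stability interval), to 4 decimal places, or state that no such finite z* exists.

With y'=λy (z=hλ):
  y_{n+1} = y_n + z·[6/11·y_n + 5/11·y_{n+1}] ⇒ (1 − 5/11z)y_{n+1} = (1 + 6/11z)y_n
  Hence R(z) = (1 + 6/11z)/(1 − 5/11z).

Solve |R(x)|<1 on ℝ⁻.
x=-1.49: |R|=0.1117
R=−1: 1+6/11x = −1+5/11x ⇒ -1/11x=2 ⇒ x=2/(-1/11)=-22.0000
Confirm numerically:
  x=-21.190: |R|=0.99307 <1
  x=-20.321: |R|=0.98509 <1
  x=-14.238: |R|=0.90556 <1
  x=-22.411: |R|=1.00334 >1
  x=-22.272: |R|=1.00222 >1
Interval (-22.0000, 0).

left endpoint -22.0000.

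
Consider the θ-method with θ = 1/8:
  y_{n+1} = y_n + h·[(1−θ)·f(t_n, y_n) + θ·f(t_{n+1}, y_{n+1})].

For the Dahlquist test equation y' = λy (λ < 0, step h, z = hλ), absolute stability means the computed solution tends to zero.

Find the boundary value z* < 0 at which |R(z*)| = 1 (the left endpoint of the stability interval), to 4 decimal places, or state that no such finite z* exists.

left endpoint -2.6667.

On y'=λy, z=hλ:
  y_{n+1} = y_n + z·[7/8·y_n + 1/8·y_{n+1}] ⇒ (1 − 1/8z)y_{n+1} = (1 + 7/8z)y_n
  R(z) = (1 + 7/8z)/(1 − 1/8z).

Boundary: |R(x)|=1, x<0.
x=-1.71: |R|=0.4089
R=−1: 1+7/8x = −1+1/8x ⇒ -3/4x=2 ⇒ x=2/(-3/4)=-2.6667
Confirm numerically:
  x=-2.353: |R|=0.81822 <1
  x=-2.238: |R|=0.74878 <1
  x=-1.739: |R|=0.42848 <1
  x=-1.317: |R|=0.13084 <1
  x=-3.249: |R|=1.31061 >1
  x=-2.850: |R|=1.10138 >1
  x=-2.805: |R|=1.07682 >1
So |R|<1 on (-2.6667, 0).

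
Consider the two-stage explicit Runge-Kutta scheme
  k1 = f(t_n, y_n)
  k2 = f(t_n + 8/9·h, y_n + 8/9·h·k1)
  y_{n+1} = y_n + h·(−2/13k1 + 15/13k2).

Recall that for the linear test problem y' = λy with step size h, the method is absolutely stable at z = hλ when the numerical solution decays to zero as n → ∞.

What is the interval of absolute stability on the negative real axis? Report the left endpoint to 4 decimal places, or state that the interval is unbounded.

With y'=λy (z=hλ):
  k1=λy_n ⇒ h·k1=z·y_n;  k2=λ(1+8/9z)y_n ⇒ h·k2=z(1+8/9z)y_n
  y_{n+1}/y_n = 1 − 2/13z + 15/13z(1+8/9z) = 1 + z + 40/39z²
  so R(z) = 1 + z + 40/39z².

Solve |R(x)|<1 on ℝ⁻.
x=-0.4: |R|=0.7641
R=1: x+40/39x²=0 ⇒ x=−39/40=-0.9750; min R=1−1/(4·40/39)=0.7562>−1
Confirm numerically:
  x=-0.835: |R|=0.88010 <1
  x=-0.572: |R|=0.76357 <1
  x=-0.478: |R|=0.75634 <1
  x=-1.454: |R|=1.71432 >1
  x=-1.446: |R|=1.69853 >1
Interval (-0.9750, 0).

(-0.9750, 0).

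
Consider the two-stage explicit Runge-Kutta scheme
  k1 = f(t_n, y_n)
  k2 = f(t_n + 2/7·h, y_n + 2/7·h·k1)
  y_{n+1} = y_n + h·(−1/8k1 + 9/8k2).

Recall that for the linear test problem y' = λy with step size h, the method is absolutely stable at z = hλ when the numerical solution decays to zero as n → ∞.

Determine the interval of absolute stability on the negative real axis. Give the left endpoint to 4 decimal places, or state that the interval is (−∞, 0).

On y'=λy, z=hλ:
  k1=λy_n ⇒ h·k1=z·y_n;  k2=λ(1+2/7z)y_n ⇒ h·k2=z(1+2/7z)y_n
  y_{n+1}/y_n = 1 − 1/8z + 9/8z(1+2/7z) = 1 + z + 9/28z²
  R(z) = 1 + z + 9/28z².

Need |R(x)|<1, x<0.
x=-1.29: |R|=0.2449
R=1: x+9/28x²=0 ⇒ x=−28/9=-3.1111; min R=1−1/(4·9/28)=0.2222>−1
Confirm numerically:
  x=-2.729: |R|=0.66482 <1
  x=-2.712: |R|=0.65209 <1
  x=-2.197: |R|=0.35447 <1
  x=-1.795: |R|=0.24065 <1
  x=-3.635: |R|=1.61211 >1
  x=-3.588: |R|=1.54999 >1
  x=-3.211: |R|=1.10310 >1
So |R|<1 on (-3.1111, 0).

z∈(-3.1111,0).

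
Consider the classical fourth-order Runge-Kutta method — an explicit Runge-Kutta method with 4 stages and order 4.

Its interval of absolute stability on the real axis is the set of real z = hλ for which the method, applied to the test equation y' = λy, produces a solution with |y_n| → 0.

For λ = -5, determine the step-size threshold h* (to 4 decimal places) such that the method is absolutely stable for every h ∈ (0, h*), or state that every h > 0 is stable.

Test eqn y'=λy, z=hλ:
  order 4, 4-stage ⇒ R(z)=1+z+z^2/2+z^3/6+z^4/24
  (e.g. R(-1.4)=0.28273, |R|=0.28273)

Solve |R(x)|<1 on ℝ⁻.
x=-1.4: |R|=0.2827
|R(-2.34)|=0.5116 |R(-1.73)|=0.2767 |R(-1.22)|=0.3139
Bisect:
  x_lo=-3.3106 |R|=2.1272  x_hi=-0.3076 |R|=0.7352
  mid=-1.80913 |R|=0.28682 →hi
  mid=-2.55987 |R|=0.71003 →hi
  mid=-2.93524 |R|=1.25064 →lo
  mid=-2.74756 |R|=0.94458 →hi
  mid=-2.84140 |R|=1.08794 →lo
  mid=-2.79448 |R|=1.01394 →lo
  mid=-2.77102 |R|=0.97869 →hi
  mid=-2.78275 |R|=0.99617 →hi
  mid=-2.78861 |R|=1.00502 →lo
  mid=-2.78568 |R|=1.00058 →lo
  ...
  [-2.78531,-2.78513] ⇒ x*=-2.7853
Stable set (-2.7853, 0).

(-2.7853,0); λ=-5 ⇒ h* = 0.5571.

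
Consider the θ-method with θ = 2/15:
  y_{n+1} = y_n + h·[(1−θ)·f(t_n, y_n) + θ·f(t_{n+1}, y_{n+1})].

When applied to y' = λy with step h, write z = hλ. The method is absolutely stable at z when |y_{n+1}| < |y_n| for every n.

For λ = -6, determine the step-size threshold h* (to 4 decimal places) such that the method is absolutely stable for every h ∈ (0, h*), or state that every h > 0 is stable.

(-2.7273,0); λ=-6 ⇒ h* = (30/11)/6 = 0.4545.

On y'=λy, z=hλ:
  y_{n+1} = y_n + z·[13/15·y_n + 2/15·y_{n+1}] ⇒ (1 − 2/15z)y_{n+1} = (1 + 13/15z)y_n
  so R(z) = (1 + 13/15z)/(1 − 2/15z).

Find x<0 with |R(x)|<1.
x=-1.74: |R|=0.4123
R=−1: 1+13/15x = −1+2/15x ⇒ -11/15x=2 ⇒ x=2/(-11/15)=-2.7273
Confirm numerically:
  x=-2.228: |R|=0.71772 <1
  x=-1.617: |R|=0.33021 <1
  x=-1.558: |R|=0.29002 <1
  x=-1.412: |R|=0.18829 <1
  x=-3.123: |R|=1.20489 >1
  x=-2.764: |R|=1.01968 >1
Interval (-2.7273, 0).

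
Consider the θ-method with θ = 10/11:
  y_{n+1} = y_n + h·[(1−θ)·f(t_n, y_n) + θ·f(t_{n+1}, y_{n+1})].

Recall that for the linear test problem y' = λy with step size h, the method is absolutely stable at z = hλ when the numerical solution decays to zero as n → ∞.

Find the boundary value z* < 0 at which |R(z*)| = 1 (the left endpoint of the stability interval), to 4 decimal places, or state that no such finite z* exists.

On y'=λy, z=hλ:
  y_{n+1} = y_n + z·[1/11·y_n + 10/11·y_{n+1}] ⇒ (1 − 10/11z)y_{n+1} = (1 + 1/11z)y_n
  Hence R(z) = (1 + 1/11z)/(1 − 10/11z).

Find x<0 with |R(x)|<1.
x=-0.4: |R|=0.7067
x=-2: |R|=0.2903
x=-10: |R|=0.0090
x=-100: |R|=0.0880
θ=10/11≥1/2 ⇒ |1+1/11x|<|1−10/11x| ∀x<0 ⇒ interval (−∞,0).

(−∞, 0) — no finite endpoint.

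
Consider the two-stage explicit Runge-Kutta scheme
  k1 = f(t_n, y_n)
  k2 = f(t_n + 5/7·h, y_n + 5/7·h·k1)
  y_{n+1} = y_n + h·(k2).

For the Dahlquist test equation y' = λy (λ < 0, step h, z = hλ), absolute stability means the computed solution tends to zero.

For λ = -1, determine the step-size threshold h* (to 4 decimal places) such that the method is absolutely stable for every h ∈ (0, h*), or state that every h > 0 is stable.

(-1.4000,0); λ=-1 ⇒ h* = (7/5)/1 = 1.4000.

With y'=λy (z=hλ):
  k1=λy_n ⇒ h·k1=z·y_n;  k2=λ(1+5/7z)y_n ⇒ h·k2=z(1+5/7z)y_n
  y_{n+1}/y_n = 1 + z(1+5/7z) = 1 + z + 5/7z²
  so R(z) = 1 + z + 5/7z².

Need |R(x)|<1, x<0.
x=-1.09: |R|=0.7586
R=1: x+5/7x²=0 ⇒ x=−7/5=-1.4000; min R=1−1/(4·5/7)=0.6500>−1
Confirm numerically:
  x=-1.084: |R|=0.75533 <1
  x=-0.900: |R|=0.67857 <1
  x=-0.747: |R|=0.65158 <1
  x=-1.923: |R|=1.71838 >1
  x=-1.909: |R|=1.69406 >1
  x=-1.682: |R|=1.33880 >1
So |R|<1 on (-1.4000, 0).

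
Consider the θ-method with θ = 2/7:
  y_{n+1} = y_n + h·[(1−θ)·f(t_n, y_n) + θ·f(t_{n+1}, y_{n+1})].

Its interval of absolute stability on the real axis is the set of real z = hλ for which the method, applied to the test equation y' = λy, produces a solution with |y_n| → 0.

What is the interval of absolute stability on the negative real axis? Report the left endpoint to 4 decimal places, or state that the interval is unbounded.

z∈(-4.6667,0).

Test eqn y'=λy, z=hλ:
  y_{n+1} = y_n + z·[5/7·y_n + 2/7·y_{n+1}] ⇒ (1 − 2/7z)y_{n+1} = (1 + 5/7z)y_n
  Hence R(z) = (1 + 5/7z)/(1 − 2/7z).

Find x<0 with |R(x)|<1.
x=-0.6: |R|=0.4878
R=−1: 1+5/7x = −1+2/7x ⇒ -3/7x=2 ⇒ x=2/(-3/7)=-4.6667
Confirm numerically:
  x=-4.440: |R|=0.95718 <1
  x=-4.209: |R|=0.91095 <1
  x=-3.252: |R|=0.68572 <1
  x=-5.201: |R|=1.09212 >1
  x=-5.048: |R|=1.06692 >1
Interval (-4.6667, 0).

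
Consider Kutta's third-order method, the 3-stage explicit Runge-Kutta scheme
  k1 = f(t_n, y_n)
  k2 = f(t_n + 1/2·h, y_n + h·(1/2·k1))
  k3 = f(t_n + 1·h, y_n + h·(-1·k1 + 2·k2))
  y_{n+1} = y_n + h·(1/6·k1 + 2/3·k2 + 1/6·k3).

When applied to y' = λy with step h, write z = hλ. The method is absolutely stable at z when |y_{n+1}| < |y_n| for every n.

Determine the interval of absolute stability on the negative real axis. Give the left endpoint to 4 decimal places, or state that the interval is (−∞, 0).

Set f=λy, z=hλ:
  order 3, 3-stage ⇒ R(z)=1+z+z^2/2+z^3/6
  (e.g. R(-1.32)=0.16787, |R|=0.16787)

Boundary: |R(x)|=1, x<0.
x=-1.32: |R|=0.1679
|R(-2.82)|=1.5814 |R(-0.97)|=0.3483
Bisect:
  x_lo=-3.2533 |R|=2.7001  x_hi=-0.2277 |R|=0.7963
  mid=-1.74048 |R|=0.10458 →hi
  mid=-2.49688 |R|=0.97411 →hi
  mid=-2.87508 |R|=1.70298 →lo
  mid=-2.68598 |R|=1.30840 →lo
  mid=-2.59143 |R|=1.13414 →lo
  mid=-2.54416 |R|=1.05240 →lo
  mid=-2.52052 |R|=1.01283 →lo
  ...
  [-2.51276,-2.51258] ⇒ x*=-2.5127
So |R|<1 on (-2.5127, 0).

(-2.5127, 0).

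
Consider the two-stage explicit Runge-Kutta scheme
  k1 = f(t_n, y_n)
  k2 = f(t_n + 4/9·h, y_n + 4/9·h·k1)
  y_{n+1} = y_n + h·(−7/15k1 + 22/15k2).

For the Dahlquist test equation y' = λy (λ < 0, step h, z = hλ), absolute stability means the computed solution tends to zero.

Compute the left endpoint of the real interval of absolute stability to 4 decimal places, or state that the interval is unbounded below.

Set f=λy, z=hλ:
  k1=λy_n ⇒ h·k1=z·y_n;  k2=λ(1+4/9z)y_n ⇒ h·k2=z(1+4/9z)y_n
  y_{n+1}/y_n = 1 − 7/15z + 22/15z(1+4/9z) = 1 + z + 88/135z²
  ⇒ R(z) = 1 + z + 88/135z².

Need |R(x)|<1, x<0.
x=-0.38: |R|=0.7141
R=1: x+88/135x²=0 ⇒ x=−135/88=-1.5341; min R=1−1/(4·88/135)=0.6165>−1
Confirm numerically:
  x=-1.499: |R|=0.96571 <1
  x=-1.047: |R|=0.66757 <1
  x=-0.845: |R|=0.62044 <1
  x=-0.804: |R|=0.61737 <1
  x=-2.057: |R|=1.70115 >1
  x=-2.038: |R|=1.66943 >1
  x=-1.718: |R|=1.20596 >1
Interval (-1.5341, 0).

left endpoint -1.5341.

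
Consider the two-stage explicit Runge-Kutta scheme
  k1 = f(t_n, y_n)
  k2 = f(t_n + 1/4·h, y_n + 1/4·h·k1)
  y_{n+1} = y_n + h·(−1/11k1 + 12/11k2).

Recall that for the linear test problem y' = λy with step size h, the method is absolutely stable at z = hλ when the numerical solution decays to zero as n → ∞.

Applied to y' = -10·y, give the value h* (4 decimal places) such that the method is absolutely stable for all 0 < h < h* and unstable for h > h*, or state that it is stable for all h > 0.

(-3.6667,0); λ=-10 ⇒ h* = (11/3)/10 = 0.3667.

With y'=λy (z=hλ):
  k1=λy_n ⇒ h·k1=z·y_n;  k2=λ(1+1/4z)y_n ⇒ h·k2=z(1+1/4z)y_n
  y_{n+1}/y_n = 1 − 1/11z + 12/11z(1+1/4z) = 1 + z + 3/11z²
  ⇒ R(z) = 1 + z + 3/11z².

Find x<0 with |R(x)|<1.
x=-0.86: |R|=0.3417
R=1: x+3/11x²=0 ⇒ x=−11/3=-3.6667; min R=1−1/(4·3/11)=0.0833>−1
Confirm numerically:
  x=-3.557: |R|=0.89361 <1
  x=-2.231: |R|=0.12646 <1
  x=-1.993: |R|=0.09029 <1
  x=-1.958: |R|=0.08757 <1
  x=-4.034: |R|=1.40413 >1
  x=-3.989: |R|=1.35067 >1
  x=-3.877: |R|=1.22240 >1
So |R|<1 on (-3.6667, 0).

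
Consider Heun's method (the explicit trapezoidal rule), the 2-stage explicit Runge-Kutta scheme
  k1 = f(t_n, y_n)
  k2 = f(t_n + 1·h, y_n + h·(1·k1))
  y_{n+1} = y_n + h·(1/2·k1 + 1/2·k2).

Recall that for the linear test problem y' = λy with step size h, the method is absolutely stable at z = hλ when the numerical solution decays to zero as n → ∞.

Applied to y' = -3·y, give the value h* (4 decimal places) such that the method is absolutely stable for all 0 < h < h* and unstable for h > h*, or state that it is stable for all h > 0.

(-2.0000,0); λ=-3 ⇒ h* = 0.6667.

With y'=λy (z=hλ):
  order 2, 2-stage ⇒ R(z)=1+z+z^2/2
  (e.g. R(-0.43)=0.66245, |R|=0.66245)

Need |R(x)|<1, x<0.
x=-0.43: |R|=0.6624
|R(-2.26)|=1.2938 |R(-1.49)|=0.6200 |R(-1.22)|=0.5242
Bisect:
  x_lo=-2.5308 |R|=1.6716  x_hi=-0.1178 |R|=0.8891
  mid=-1.32430 |R|=0.55259 →hi
  mid=-1.92753 |R|=0.93016 →hi
  mid=-2.22914 |R|=1.25540 →lo
  mid=-2.07834 |R|=1.08140 →lo
  mid=-2.00293 |R|=1.00294 →lo
  mid=-1.96523 |R|=0.96584 →hi
  mid=-1.98408 |R|=0.98421 →hi
  mid=-1.99351 |R|=0.99353 →hi
  mid=-1.99822 |R|=0.99822 →hi
  mid=-2.00058 |R|=1.00058 →lo
  ...
  [-2.00013,-1.99999] ⇒ x*=-2.0000
Stable set (-2.0000, 0).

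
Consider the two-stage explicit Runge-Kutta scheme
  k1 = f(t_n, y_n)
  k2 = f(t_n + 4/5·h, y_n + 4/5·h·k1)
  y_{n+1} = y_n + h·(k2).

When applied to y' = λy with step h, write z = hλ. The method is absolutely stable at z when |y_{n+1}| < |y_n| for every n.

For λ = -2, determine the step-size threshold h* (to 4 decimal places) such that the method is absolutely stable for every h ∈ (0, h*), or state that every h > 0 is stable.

Set f=λy, z=hλ:
  k1=λy_n ⇒ h·k1=z·y_n;  k2=λ(1+4/5z)y_n ⇒ h·k2=z(1+4/5z)y_n
  y_{n+1}/y_n = 1 + z(1+4/5z) = 1 + z + 4/5z²
  Hence R(z) = 1 + z + 4/5z².

Need |R(x)|<1, x<0.
x=-1.67: |R|=1.5611
R=1: x+4/5x²=0 ⇒ x=−5/4=-1.2500; min R=1−1/(4·4/5)=0.6875>−1
Confirm numerically:
  x=-1.066: |R|=0.84308 <1
  x=-0.948: |R|=0.77096 <1
  x=-0.867: |R|=0.73435 <1
  x=-0.711: |R|=0.69342 <1
  x=-1.837: |R|=1.86266 >1
  x=-1.513: |R|=1.31834 >1
So |R|<1 on (-1.2500, 0).

(-1.2500,0); λ=-2 ⇒ h* = (5/4)/2 = 0.6250.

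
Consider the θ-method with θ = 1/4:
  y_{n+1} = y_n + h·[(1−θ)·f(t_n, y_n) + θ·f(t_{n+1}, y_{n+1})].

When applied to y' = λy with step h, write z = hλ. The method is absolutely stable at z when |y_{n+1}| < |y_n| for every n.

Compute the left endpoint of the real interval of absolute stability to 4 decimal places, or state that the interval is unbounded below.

Test eqn y'=λy, z=hλ:
  y_{n+1} = y_n + z·[3/4·y_n + 1/4·y_{n+1}] ⇒ (1 − 1/4z)y_{n+1} = (1 + 3/4z)y_n
  R(z) = (1 + 3/4z)/(1 − 1/4z).

Find x<0 with |R(x)|<1.
x=-1.54: |R|=0.1119
R=−1: 1+3/4x = −1+1/4x ⇒ -1/2x=2 ⇒ x=2/(-1/2)=-4.0000
Confirm numerically:
  x=-3.945: |R|=0.98615 <1
  x=-2.797: |R|=0.64602 <1
  x=-2.321: |R|=0.46875 <1
  x=-2.097: |R|=0.37576 <1
  x=-4.356: |R|=1.08521 >1
  x=-4.350: |R|=1.08383 >1
  x=-4.163: |R|=1.03994 >1
Interval (-4.0000, 0).

z* = -4.0000.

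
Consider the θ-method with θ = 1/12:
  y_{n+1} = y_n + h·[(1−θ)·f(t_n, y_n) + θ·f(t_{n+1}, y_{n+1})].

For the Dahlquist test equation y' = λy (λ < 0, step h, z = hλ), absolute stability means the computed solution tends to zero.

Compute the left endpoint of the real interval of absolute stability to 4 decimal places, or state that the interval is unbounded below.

z* = -2.4000.

On y'=λy, z=hλ:
  y_{n+1} = y_n + z·[11/12·y_n + 1/12·y_{n+1}] ⇒ (1 − 1/12z)y_{n+1} = (1 + 11/12z)y_n
  Hence R(z) = (1 + 11/12z)/(1 − 1/12z).

Boundary: |R(x)|=1, x<0.
x=-1.12: |R|=0.0244
R=−1: 1+11/12x = −1+1/12x ⇒ -5/6x=2 ⇒ x=2/(-5/6)=-2.4000
Confirm numerically:
  x=-2.311: |R|=0.93781 <1
  x=-2.178: |R|=0.84342 <1
  x=-1.444: |R|=0.28890 <1
  x=-1.236: |R|=0.12058 <1
  x=-2.893: |R|=1.33103 >1
  x=-2.570: |R|=1.11668 >1
  x=-2.508: |R|=1.07444 >1
Stable set (-2.4000, 0).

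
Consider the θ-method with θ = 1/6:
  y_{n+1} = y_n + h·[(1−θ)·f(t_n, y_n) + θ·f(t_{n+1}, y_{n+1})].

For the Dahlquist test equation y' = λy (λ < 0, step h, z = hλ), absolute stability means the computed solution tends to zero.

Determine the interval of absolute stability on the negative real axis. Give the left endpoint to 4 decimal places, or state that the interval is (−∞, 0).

Test eqn y'=λy, z=hλ:
  y_{n+1} = y_n + z·[5/6·y_n + 1/6·y_{n+1}] ⇒ (1 − 1/6z)y_{n+1} = (1 + 5/6z)y_n
  Hence R(z) = (1 + 5/6z)/(1 − 1/6z).

Need |R(x)|<1, x<0.
x=-0.63: |R|=0.4299
R=−1: 1+5/6x = −1+1/6x ⇒ -2/3x=2 ⇒ x=2/(-2/3)=-3.0000
Confirm numerically:
  x=-2.417: |R|=0.72294 <1
  x=-2.358: |R|=0.69275 <1
  x=-2.050: |R|=0.52795 <1
  x=-1.298: |R|=0.06714 <1
  x=-3.508: |R|=1.21371 >1
  x=-3.283: |R|=1.12194 >1
Interval (-3.0000, 0).

(-3.0000, 0).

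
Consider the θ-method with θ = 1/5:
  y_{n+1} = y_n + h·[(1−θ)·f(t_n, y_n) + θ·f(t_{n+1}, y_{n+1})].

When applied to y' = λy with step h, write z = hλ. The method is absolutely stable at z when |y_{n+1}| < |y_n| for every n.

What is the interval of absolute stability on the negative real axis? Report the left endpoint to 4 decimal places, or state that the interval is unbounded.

Set f=λy, z=hλ:
  y_{n+1} = y_n + z·[4/5·y_n + 1/5·y_{n+1}] ⇒ (1 − 1/5z)y_{n+1} = (1 + 4/5z)y_n
  R(z) = (1 + 4/5z)/(1 − 1/5z).

Need |R(x)|<1, x<0.
x=-0.37: |R|=0.6555
R=−1: 1+4/5x = −1+1/5x ⇒ -3/5x=2 ⇒ x=2/(-3/5)=-3.3333
Confirm numerically:
  x=-2.220: |R|=0.53740 <1
  x=-2.059: |R|=0.45842 <1
  x=-1.716: |R|=0.27755 <1
  x=-3.890: |R|=1.18785 >1
  x=-3.811: |R|=1.16264 >1
  x=-3.689: |R|=1.12280 >1
Interval (-3.3333, 0).

(-3.3333, 0).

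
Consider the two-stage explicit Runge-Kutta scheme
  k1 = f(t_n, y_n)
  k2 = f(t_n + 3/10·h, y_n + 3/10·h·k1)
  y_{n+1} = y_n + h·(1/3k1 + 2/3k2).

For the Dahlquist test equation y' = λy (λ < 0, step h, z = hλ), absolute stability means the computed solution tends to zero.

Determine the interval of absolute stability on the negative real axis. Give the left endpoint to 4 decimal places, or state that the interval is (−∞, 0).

On y'=λy, z=hλ:
  k1=λy_n ⇒ h·k1=z·y_n;  k2=λ(1+3/10z)y_n ⇒ h·k2=z(1+3/10z)y_n
  y_{n+1}/y_n = 1 + 1/3z + 2/3z(1+3/10z) = 1 + z + 1/5z²
  so R(z) = 1 + z + 1/5z².

Boundary: |R(x)|=1, x<0.
x=-0.72: |R|=0.3837
R=1: x+1/5x²=0 ⇒ x=−5=-5.0000; min R=1−1/(4·1/5)=-0.2500>−1
Confirm numerically:
  x=-4.144: |R|=0.29055 <1
  x=-3.660: |R|=0.01912 <1
  x=-2.396: |R|=0.24784 <1
  x=-2.136: |R|=0.22350 <1
  x=-5.507: |R|=1.55841 >1
  x=-5.416: |R|=1.45061 >1
Stable set (-5.0000, 0).

z∈(-5.0000,0).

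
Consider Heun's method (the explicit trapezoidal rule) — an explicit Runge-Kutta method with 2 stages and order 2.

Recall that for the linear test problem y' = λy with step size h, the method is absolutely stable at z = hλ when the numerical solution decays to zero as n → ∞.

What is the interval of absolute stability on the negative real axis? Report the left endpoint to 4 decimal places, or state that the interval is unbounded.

z∈(-2.0000,0).

On y'=λy, z=hλ:
  order 2, 2-stage ⇒ R(z)=1+z+z^2/2
  (e.g. R(-0.35)=0.71125, |R|=0.71125)

Solve |R(x)|<1 on ℝ⁻.
x=-0.35: |R|=0.7113
|R(-2.37)|=1.4385 |R(-1.46)|=0.6058 |R(-0.65)|=0.5613
Bisect:
  x_lo=-2.3933 |R|=1.4706  x_hi=-0.0687 |R|=0.9337
  mid=-1.23099 |R|=0.52668 →hi
  mid=-1.81213 |R|=0.82978 →hi
  mid=-2.10271 |R|=1.10798 →lo
  mid=-1.95742 |R|=0.95833 →hi
  mid=-2.03006 |R|=1.03051 →lo
  mid=-1.99374 |R|=0.99376 →hi
  mid=-2.01190 |R|=1.01197 →lo
  mid=-2.00282 |R|=1.00283 →lo
  ...
  [-2.00013,-1.99998] ⇒ x*=-2.0000
So |R|<1 on (-2.0000, 0).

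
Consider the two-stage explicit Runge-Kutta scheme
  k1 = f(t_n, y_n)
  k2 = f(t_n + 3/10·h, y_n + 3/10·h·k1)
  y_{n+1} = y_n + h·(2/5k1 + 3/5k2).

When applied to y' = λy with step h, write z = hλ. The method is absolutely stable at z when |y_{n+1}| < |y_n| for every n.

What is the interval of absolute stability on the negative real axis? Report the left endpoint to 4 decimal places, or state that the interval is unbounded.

(-5.5556, 0).

Test eqn y'=λy, z=hλ:
  k1=λy_n ⇒ h·k1=z·y_n;  k2=λ(1+3/10z)y_n ⇒ h·k2=z(1+3/10z)y_n
  y_{n+1}/y_n = 1 + 2/5z + 3/5z(1+3/10z) = 1 + z + 9/50z²
  Hence R(z) = 1 + z + 9/50z².

Find x<0 with |R(x)|<1.
x=-0.81: |R|=0.3081
R=1: x+9/50x²=0 ⇒ x=−50/9=-5.5556; min R=1−1/(4·9/50)=-0.3889>−1
Confirm numerically:
  x=-5.112: |R|=0.59186 <1
  x=-3.887: |R|=0.16742 <1
  x=-3.328: |R|=0.33439 <1
  x=-6.040: |R|=1.52669 >1
  x=-6.024: |R|=1.50794 >1
  x=-5.696: |R|=1.14399 >1
Stable set (-5.5556, 0).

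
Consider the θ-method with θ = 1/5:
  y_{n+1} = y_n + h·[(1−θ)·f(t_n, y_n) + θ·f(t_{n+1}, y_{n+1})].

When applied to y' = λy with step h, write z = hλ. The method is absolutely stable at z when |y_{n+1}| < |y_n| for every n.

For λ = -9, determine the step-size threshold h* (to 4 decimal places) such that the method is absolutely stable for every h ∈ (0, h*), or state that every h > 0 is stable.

Test eqn y'=λy, z=hλ:
  y_{n+1} = y_n + z·[4/5·y_n + 1/5·y_{n+1}] ⇒ (1 − 1/5z)y_{n+1} = (1 + 4/5z)y_n
  Hence R(z) = (1 + 4/5z)/(1 − 1/5z).

Find x<0 with |R(x)|<1.
x=-1.15: |R|=0.0650
R=−1: 1+4/5x = −1+1/5x ⇒ -3/5x=2 ⇒ x=2/(-3/5)=-3.3333
Confirm numerically:
  x=-2.979: |R|=0.86678 <1
  x=-2.777: |R|=0.78539 <1
  x=-2.612: |R|=0.71571 <1
  x=-2.334: |R|=0.59122 <1
  x=-3.853: |R|=1.17610 >1
  x=-3.700: |R|=1.12644 >1
Interval (-3.3333, 0).

(-3.3333,0); λ=-9 ⇒ h* = (10/3)/9 = 0.3704.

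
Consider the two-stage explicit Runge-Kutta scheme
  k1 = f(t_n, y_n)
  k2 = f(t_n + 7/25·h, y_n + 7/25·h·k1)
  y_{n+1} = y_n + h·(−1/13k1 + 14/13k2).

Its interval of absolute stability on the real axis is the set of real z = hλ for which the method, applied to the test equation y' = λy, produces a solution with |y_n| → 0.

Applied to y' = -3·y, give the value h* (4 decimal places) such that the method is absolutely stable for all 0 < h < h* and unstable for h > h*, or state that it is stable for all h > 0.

On y'=λy, z=hλ:
  k1=λy_n ⇒ h·k1=z·y_n;  k2=λ(1+7/25z)y_n ⇒ h·k2=z(1+7/25z)y_n
  y_{n+1}/y_n = 1 − 1/13z + 14/13z(1+7/25z) = 1 + z + 98/325z²
  so R(z) = 1 + z + 98/325z².

Find x<0 with |R(x)|<1.
x=-1.29: |R|=0.2118
R=1: x+98/325x²=0 ⇒ x=−325/98=-3.3163; min R=1−1/(4·98/325)=0.1709>−1
Confirm numerically:
  x=-2.916: |R|=0.64800 <1
  x=-2.843: |R|=0.59423 <1
  x=-2.731: |R|=0.51798 <1
  x=-2.723: |R|=0.51283 <1
  x=-3.715: |R|=1.44660 >1
  x=-3.487: |R|=1.17946 >1
So |R|<1 on (-3.3163, 0).

(-3.3163,0); λ=-3 ⇒ h* = (325/98)/3 = 1.1054.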